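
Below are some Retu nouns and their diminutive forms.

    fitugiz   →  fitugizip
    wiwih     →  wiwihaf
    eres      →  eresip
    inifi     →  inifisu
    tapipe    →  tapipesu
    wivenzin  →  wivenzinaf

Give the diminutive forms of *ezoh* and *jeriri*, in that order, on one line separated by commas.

ezohaf, jeririsu

Looking at the final sound of each stem: -ip when the stem ends in a sibilant (*fitugiz*, *eres*); -af when the stem ends in a non-sibilant consonant (*wiwih*, *wivenzin*); -su when the stem ends in a vowel (*inifi*, *tapipe*).
*ezoh* — final sound /h/ (a non-sibilant consonant) → -af → *ezohaf*.
*jeriri*: final sound = /i/, a vowel → -su → *jeririsu*.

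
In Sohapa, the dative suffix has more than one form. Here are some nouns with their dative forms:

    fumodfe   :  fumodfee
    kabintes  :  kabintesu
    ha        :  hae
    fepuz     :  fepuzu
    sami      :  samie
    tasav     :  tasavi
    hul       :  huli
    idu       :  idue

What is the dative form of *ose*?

The suffix is conditioned by the final sound: -u when the stem ends in a sibilant (*kabintes*, *fepuz*); -i when the stem ends in a non-sibilant consonant (*tasav*, *hul*); -e when the stem ends in a vowel (*fumodfe*, *ha*, *sami*, *idu*).
*ose* — final sound /e/ (a vowel) → -e → *osee*.

osee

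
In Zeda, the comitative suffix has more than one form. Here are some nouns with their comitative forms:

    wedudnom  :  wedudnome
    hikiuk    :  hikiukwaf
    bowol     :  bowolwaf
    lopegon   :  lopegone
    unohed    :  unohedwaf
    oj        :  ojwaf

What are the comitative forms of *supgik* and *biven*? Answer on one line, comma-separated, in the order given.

The suffix is conditioned by the final consonant: -e when the stem ends in a nasal (*wedudnom*, *lopegon*); -waf when the stem ends in a non-nasal consonant (*hikiuk*, *bowol*, *unohed*, *oj*).
The final consonant of *supgik* is /k/, which is non-nasal, so the suffix is -waf, giving *supgikwaf*.
*biven*: final consonant = /n/, a nasal → -e → *bivene*.

supgikwaf, bivene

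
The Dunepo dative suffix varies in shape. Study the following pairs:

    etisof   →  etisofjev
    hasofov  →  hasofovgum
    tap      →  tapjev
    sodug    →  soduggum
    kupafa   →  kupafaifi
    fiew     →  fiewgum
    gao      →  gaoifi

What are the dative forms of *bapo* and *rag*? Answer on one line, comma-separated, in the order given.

bapoifi, raggum

The pattern is voicing of the final sound: -jev when the stem ends in a voiceless consonant (*etisof*, *tap*); -gum when the stem ends in a voiced consonant (*hasofov*, *sodug*, *fiew*); -ifi when the stem ends in a vowel (*kupafa*, *gao*).
The final sound of *bapo* is /o/, which is a vowel, so the suffix is -ifi, giving *bapoifi*.
*rag* — final sound /g/ (a voiced consonant) → -gum → *raggum*.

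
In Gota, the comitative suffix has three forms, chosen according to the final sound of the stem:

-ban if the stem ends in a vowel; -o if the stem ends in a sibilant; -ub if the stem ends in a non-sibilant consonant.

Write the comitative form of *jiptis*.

Since the final sound of *jiptis* is /s/ (a sibilant), it takes -o, giving *jiptiso*.

jiptiso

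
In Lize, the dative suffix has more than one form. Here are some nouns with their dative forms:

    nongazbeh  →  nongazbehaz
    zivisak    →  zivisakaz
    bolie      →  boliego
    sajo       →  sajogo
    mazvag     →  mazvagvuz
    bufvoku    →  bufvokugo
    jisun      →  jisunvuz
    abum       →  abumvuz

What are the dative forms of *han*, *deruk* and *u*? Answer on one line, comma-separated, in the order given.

hanvuz, derukaz, ugo

The pattern is voicing of the final sound: -az when the stem ends in a voiceless consonant (*nongazbeh*, *zivisak*); -vuz when the stem ends in a voiced consonant (*mazvag*, *jisun*, *abum*); -go when the stem ends in a vowel (*bolie*, *sajo*, *bufvoku*).
Since the final sound of *han* is /n/ (a voiced consonant), it takes -vuz, giving *hanvuz*.
The final sound of *deruk* is /k/, which is a voiceless consonant, so the suffix is -az, giving *derukaz*.
*u*: final sound = /u/, a vowel → -go → *ugo*.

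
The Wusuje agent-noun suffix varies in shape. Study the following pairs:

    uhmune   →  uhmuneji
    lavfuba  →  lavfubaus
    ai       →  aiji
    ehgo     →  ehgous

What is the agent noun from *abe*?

Looking at the last vowel of each stem: -ji when the last vowel of the stem is a front vowel (*uhmune*, *ai*); -us when the last vowel of the stem is a back vowel (*lavfuba*, *ehgo*).
*abe*: last vowel = /e/, a front vowel → -ji → *abeji*.

abeji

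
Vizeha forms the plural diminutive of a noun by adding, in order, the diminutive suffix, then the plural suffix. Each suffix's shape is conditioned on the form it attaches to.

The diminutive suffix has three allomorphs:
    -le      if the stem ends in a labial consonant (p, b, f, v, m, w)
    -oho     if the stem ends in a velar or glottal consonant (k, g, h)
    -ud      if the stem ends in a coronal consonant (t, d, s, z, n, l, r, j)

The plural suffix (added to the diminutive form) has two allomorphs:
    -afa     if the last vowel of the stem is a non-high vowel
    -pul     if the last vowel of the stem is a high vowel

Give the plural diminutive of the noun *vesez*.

Since the final consonant of *vesez* is /z/ (coronal), it takes -ud, giving *vesezud*.
Since the last vowel of the diminutive form *vesezud* is /u/ (a high vowel), it takes -pul, giving *vesezudpul*.

vesezudpul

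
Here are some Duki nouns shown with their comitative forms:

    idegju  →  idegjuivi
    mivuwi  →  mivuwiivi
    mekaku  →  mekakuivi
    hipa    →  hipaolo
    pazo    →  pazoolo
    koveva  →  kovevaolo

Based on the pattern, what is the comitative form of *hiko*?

hikoolo

The alternation tracks the last vowel of the stem — -ivi when the last vowel of the stem is a high vowel (*idegju*, *mivuwi*, *mekaku*); -olo when the last vowel of the stem is a non-high vowel (*hipa*, *pazo*, *koveva*).
*hiko*: last vowel = /o/, a non-high vowel → -olo → *hikoolo*.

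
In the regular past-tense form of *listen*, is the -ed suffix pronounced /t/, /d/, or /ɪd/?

The stem *listen* ends in a voiced sound other than /d/.
The -ed suffix is realized as /ɪd/ after /t, d/; as /t/ after other voiceless consonants; and as /d/ after other voiced sounds.
So -ed on *listen* is pronounced /d/.

/d/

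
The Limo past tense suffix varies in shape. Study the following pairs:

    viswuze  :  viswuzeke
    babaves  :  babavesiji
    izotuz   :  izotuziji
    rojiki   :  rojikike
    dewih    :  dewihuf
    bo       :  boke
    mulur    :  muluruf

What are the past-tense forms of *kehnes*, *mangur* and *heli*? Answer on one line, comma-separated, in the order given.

The alternation tracks the final sound of the stem — -iji when the stem ends in a sibilant (*babaves*, *izotuz*); -uf when the stem ends in a non-sibilant consonant (*dewih*, *mulur*); -ke when the stem ends in a vowel (*viswuze*, *rojiki*, *bo*).
Since the final sound of *kehnes* is /s/ (a sibilant), it takes -iji, giving *kehnesiji*.
Since the final sound of *mangur* is /r/ (a non-sibilant consonant), it takes -uf, giving *manguruf*.
*heli* — final sound /i/ (a vowel) → -ke → *helike*.

kehnesiji, manguruf, helike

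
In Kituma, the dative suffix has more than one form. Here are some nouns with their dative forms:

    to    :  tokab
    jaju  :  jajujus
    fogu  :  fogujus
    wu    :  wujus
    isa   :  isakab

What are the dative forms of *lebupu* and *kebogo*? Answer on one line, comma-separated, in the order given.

lebupujus, kebogokab

Looking at the last vowel of each stem: -jus when the last vowel of the stem is a high vowel (*jaju*, *fogu*, *wu*); -kab when the last vowel of the stem is a non-high vowel (*to*, *isa*).
Since the last vowel of *lebupu* is /u/ (a high vowel), it takes -jus, giving *lebupujus*.
*kebogo* — last vowel /o/ (a non-high vowel) → -kab → *kebogokab*.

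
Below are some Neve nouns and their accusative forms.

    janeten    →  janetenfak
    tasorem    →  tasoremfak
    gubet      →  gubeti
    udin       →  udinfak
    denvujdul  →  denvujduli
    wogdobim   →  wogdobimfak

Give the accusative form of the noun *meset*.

meseti

The suffix is conditioned by the final consonant: -fak when the stem ends in a nasal (*janeten*, *tasorem*, *udin*, *wogdobim*); -i when the stem ends in a non-nasal consonant (*gubet*, *denvujdul*).
*meset*: final consonant = /t/, non-nasal → -i → *meseti*.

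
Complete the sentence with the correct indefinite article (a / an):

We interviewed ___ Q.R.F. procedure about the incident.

a

The indefinite article is chosen by the initial *sound* of the following word, not its spelling.
The initialism *Q.R.F.* is read letter by letter; the first letter, Q, is pronounced /kjuː/, which begins with a consonant sound.
So the article is *a*: We interviewed a Q.R.F. procedure about the incident.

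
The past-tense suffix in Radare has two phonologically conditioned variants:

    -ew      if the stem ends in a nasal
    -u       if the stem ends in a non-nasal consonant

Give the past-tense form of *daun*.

The final consonant of *daun* is /n/, which is a nasal, so the suffix is -ew, giving *daunew*.

daunew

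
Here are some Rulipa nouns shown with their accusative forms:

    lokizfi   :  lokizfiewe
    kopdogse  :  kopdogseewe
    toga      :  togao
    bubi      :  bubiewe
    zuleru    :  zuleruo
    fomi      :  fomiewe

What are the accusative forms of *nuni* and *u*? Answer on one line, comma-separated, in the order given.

The suffix is conditioned by the last vowel: -ewe when the last vowel of the stem is a front vowel (*lokizfi*, *kopdogse*, *bubi*, *fomi*); -o when the last vowel of the stem is a back vowel (*toga*, *zuleru*).
The last vowel of *nuni* is /i/, which is a front vowel, so the suffix is -ewe, giving *nuniewe*.
*u*: last vowel = /u/, a back vowel → -o → *uo*.

nuniewe, uo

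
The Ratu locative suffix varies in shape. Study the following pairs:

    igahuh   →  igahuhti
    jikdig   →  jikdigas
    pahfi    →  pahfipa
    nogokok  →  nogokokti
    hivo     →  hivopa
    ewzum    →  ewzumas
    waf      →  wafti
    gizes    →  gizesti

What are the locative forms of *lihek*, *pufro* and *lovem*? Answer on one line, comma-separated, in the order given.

The suffix is conditioned by the final sound: -ti when the stem ends in a voiceless consonant (*igahuh*, *nogokok*, *waf*, *gizes*); -as when the stem ends in a voiced consonant (*jikdig*, *ewzum*); -pa when the stem ends in a vowel (*pahfi*, *hivo*).
Since the final sound of *lihek* is /k/ (a voiceless consonant), it takes -ti, giving *lihekti*.
*pufro*: final sound = /o/, a vowel → -pa → *pufropa*.
Since the final sound of *lovem* is /m/ (a voiced consonant), it takes -as, giving *lovemas*.

lihekti, pufropa, lovemas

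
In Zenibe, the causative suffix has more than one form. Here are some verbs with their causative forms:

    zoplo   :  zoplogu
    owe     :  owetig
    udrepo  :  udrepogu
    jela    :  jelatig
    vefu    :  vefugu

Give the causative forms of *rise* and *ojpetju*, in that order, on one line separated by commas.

The suffix is conditioned by the last vowel: -gu when the last vowel of the stem is a rounded vowel (*zoplo*, *udrepo*, *vefu*); -tig when the last vowel of the stem is an unrounded vowel (*owe*, *jela*).
*rise* — last vowel /e/ (an unrounded vowel) → -tig → *risetig*.
*ojpetju*: last vowel = /u/, a rounded vowel → -gu → *ojpetjugu*.

risetig, ojpetjugu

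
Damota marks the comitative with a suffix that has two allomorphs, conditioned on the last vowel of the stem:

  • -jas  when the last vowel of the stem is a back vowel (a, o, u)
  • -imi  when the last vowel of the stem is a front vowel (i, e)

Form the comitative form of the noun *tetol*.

Since the last vowel of *tetol* is /o/ (a back vowel), it takes -jas, giving *tetoljas*.

tetoljas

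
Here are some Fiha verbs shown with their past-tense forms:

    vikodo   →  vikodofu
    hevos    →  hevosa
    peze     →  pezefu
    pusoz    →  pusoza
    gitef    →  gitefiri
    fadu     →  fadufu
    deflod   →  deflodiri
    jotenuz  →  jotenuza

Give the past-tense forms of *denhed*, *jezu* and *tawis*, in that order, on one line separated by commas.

denhediri, jezufu, tawisa

The suffix is conditioned by the final sound: -a when the stem ends in a sibilant (*hevos*, *pusoz*, *jotenuz*); -iri when the stem ends in a non-sibilant consonant (*gitef*, *deflod*); -fu when the stem ends in a vowel (*vikodo*, *peze*, *fadu*).
*denhed*: final sound = /d/, a non-sibilant consonant → -iri → *denhediri*.
*jezu*: final sound = /u/, a vowel → -fu → *jezufu*.
The final sound of *tawis* is /s/, which is a sibilant, so the suffix is -a, giving *tawisa*.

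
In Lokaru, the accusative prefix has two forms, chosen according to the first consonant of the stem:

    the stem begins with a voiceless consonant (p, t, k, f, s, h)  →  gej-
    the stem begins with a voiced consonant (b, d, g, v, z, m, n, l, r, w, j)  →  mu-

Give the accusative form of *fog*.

gejfog

The first consonant of *fog* is /f/, which is voiceless, so the prefix is gej-, giving *gejfog*.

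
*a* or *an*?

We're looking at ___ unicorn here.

a

The indefinite article is chosen by the initial *sound* of the following word, not its spelling.
*unicorn* begins with the sound /juː/ (u pronounced /juː/) — a consonant sound.
So the article is *a*: We're looking at a unicorn here.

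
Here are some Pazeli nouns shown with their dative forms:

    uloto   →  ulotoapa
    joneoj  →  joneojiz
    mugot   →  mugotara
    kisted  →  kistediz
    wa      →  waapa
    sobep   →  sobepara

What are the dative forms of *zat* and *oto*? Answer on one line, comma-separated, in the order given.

zatara, otoapa

The pattern is voicing of the final sound: -ara when the stem ends in a voiceless consonant (*mugot*, *sobep*); -iz when the stem ends in a voiced consonant (*joneoj*, *kisted*); -apa when the stem ends in a vowel (*uloto*, *wa*).
*zat*: final sound = /t/, a voiceless consonant → -ara → *zatara*.
The final sound of *oto* is /o/, which is a vowel, so the suffix is -apa, giving *otoapa*.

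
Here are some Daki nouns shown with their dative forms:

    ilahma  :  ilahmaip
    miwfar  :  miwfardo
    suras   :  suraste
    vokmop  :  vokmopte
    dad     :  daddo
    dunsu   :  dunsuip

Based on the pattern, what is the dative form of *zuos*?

The suffix is conditioned by the final sound: -te when the stem ends in a voiceless consonant (*suras*, *vokmop*); -do when the stem ends in a voiced consonant (*miwfar*, *dad*); -ip when the stem ends in a vowel (*ilahma*, *dunsu*).
*zuos*: final sound = /s/, a voiceless consonant → -te → *zuoste*.

zuoste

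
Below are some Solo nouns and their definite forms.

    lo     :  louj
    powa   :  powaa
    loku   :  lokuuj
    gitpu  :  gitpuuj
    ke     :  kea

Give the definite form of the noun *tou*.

The suffix is conditioned by the last vowel: -uj when the last vowel of the stem is a rounded vowel (*lo*, *loku*, *gitpu*); -a when the last vowel of the stem is an unrounded vowel (*powa*, *ke*).
The last vowel of *tou* is /u/, which is a rounded vowel, so the suffix is -uj, giving *touuj*.

touuj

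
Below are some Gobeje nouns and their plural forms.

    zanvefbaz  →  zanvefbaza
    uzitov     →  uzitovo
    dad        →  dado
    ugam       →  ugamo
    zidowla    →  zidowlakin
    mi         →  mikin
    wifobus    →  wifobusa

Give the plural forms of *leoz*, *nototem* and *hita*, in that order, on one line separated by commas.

leoza, nototemo, hitakin

Looking at the final sound of each stem: -a when the stem ends in a sibilant (*zanvefbaz*, *wifobus*); -o when the stem ends in a non-sibilant consonant (*uzitov*, *dad*, *ugam*); -kin when the stem ends in a vowel (*zidowla*, *mi*).
The final sound of *leoz* is /z/, which is a sibilant, so the suffix is -a, giving *leoza*.
*nototem* — final sound /m/ (a non-sibilant consonant) → -o → *nototemo*.
The final sound of *hita* is /a/, which is a vowel, so the suffix is -kin, giving *hitakin*.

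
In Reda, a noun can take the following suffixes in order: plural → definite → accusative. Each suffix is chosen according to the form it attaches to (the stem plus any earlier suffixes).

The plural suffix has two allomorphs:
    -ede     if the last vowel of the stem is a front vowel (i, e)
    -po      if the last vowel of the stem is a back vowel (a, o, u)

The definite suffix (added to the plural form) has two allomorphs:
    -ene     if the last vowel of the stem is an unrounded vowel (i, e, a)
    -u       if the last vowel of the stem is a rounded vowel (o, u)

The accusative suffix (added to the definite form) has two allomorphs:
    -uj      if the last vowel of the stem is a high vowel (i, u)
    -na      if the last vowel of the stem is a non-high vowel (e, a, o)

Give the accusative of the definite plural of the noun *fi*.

fiedeenena

The last vowel of *fi* is /i/, which is a front vowel, so the plural suffix is -ede, giving *fiede*.
Since the last vowel of the plural form *fiede* is /e/ (an unrounded vowel), it takes -ene, giving *fiedeene*.
The definite form *fiedeene* — last vowel /e/ (a non-high vowel) → -na → *fiedeenena*.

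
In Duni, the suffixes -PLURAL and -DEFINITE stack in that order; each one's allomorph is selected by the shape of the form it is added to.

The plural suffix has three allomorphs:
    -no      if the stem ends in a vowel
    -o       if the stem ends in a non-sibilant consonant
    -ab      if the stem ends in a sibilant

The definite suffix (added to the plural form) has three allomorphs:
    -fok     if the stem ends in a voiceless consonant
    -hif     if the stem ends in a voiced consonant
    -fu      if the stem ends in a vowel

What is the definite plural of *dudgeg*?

dudgegofu

*dudgeg*: final sound = /g/, a non-sibilant consonant → -o → *dudgego*.
The final sound of the plural form *dudgego* is /o/, which is a vowel, so the definite suffix is -fu, giving *dudgegofu*.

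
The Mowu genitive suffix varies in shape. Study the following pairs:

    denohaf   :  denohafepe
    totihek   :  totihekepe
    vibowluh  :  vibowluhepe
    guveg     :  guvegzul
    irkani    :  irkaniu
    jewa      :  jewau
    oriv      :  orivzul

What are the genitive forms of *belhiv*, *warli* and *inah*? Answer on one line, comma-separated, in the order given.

belhivzul, warliu, inahepe

Looking at the final sound of each stem: -epe when the stem ends in a voiceless consonant (*denohaf*, *totihek*, *vibowluh*); -zul when the stem ends in a voiced consonant (*guveg*, *oriv*); -u when the stem ends in a vowel (*irkani*, *jewa*).
The final sound of *belhiv* is /v/, which is a voiced consonant, so the suffix is -zul, giving *belhivzul*.
*warli*: final sound = /i/, a vowel → -u → *warliu*.
*inah* — final sound /h/ (a voiceless consonant) → -epe → *inahepe*.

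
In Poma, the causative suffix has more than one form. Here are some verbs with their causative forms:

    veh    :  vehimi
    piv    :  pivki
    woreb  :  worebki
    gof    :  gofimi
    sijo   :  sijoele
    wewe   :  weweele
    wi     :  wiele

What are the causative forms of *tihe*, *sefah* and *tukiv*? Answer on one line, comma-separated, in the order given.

The pattern is voicing of the final sound: -imi when the stem ends in a voiceless consonant (*veh*, *gof*); -ki when the stem ends in a voiced consonant (*piv*, *woreb*); -ele when the stem ends in a vowel (*sijo*, *wewe*, *wi*).
*tihe*: final sound = /e/, a vowel → -ele → *tiheele*.
*sefah* — final sound /h/ (a voiceless consonant) → -imi → *sefahimi*.
Since the final sound of *tukiv* is /v/ (a voiced consonant), it takes -ki, giving *tukivki*.

tiheele, sefahimi, tukivki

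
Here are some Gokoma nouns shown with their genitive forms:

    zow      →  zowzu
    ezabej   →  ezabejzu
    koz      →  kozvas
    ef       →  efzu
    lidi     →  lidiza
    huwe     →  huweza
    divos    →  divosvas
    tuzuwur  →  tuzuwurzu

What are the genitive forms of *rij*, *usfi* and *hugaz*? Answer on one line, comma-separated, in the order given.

rijzu, usfiza, hugazvas

The pattern is sibilance of the final sound: -vas when the stem ends in a sibilant (*koz*, *divos*); -zu when the stem ends in a non-sibilant consonant (*zow*, *ezabej*, *ef*, *tuzuwur*); -za when the stem ends in a vowel (*lidi*, *huwe*).
*rij*: final sound = /j/, a non-sibilant consonant → -zu → *rijzu*.
The final sound of *usfi* is /i/, which is a vowel, so the suffix is -za, giving *usfiza*.
*hugaz*: final sound = /z/, a sibilant → -vas → *hugazvas*.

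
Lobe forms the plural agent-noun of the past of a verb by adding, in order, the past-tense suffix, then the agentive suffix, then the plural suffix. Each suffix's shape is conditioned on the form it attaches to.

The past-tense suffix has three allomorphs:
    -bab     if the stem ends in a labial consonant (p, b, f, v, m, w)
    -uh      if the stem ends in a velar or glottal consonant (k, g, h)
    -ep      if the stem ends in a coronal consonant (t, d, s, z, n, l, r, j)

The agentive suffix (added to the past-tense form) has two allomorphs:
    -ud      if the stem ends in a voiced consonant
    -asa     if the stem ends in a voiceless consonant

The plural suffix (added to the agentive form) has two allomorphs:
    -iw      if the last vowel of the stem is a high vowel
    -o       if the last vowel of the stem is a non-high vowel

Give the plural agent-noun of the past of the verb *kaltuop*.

*kaltuop*: final consonant = /p/, labial → -bab → *kaltuopbab*.
The final consonant of the past-tense form *kaltuopbab* is /b/, which is voiced, so the agentive suffix is -ud, giving *kaltuopbabud*.
The agentive form *kaltuopbabud*: last vowel = /u/, a high vowel → -iw → *kaltuopbabudiw*.

kaltuopbabudiw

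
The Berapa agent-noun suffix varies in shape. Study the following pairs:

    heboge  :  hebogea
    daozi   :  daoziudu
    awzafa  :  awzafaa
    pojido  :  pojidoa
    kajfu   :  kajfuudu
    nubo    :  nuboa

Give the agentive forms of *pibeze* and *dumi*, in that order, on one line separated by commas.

pibezea, dumiudu

Looking at the last vowel of each stem: -udu when the last vowel of the stem is a high vowel (*daozi*, *kajfu*); -a when the last vowel of the stem is a non-high vowel (*heboge*, *awzafa*, *pojido*, *nubo*).
*pibeze*: last vowel = /e/, a non-high vowel → -a → *pibezea*.
*dumi* — last vowel /i/ (a high vowel) → -udu → *dumiudu*.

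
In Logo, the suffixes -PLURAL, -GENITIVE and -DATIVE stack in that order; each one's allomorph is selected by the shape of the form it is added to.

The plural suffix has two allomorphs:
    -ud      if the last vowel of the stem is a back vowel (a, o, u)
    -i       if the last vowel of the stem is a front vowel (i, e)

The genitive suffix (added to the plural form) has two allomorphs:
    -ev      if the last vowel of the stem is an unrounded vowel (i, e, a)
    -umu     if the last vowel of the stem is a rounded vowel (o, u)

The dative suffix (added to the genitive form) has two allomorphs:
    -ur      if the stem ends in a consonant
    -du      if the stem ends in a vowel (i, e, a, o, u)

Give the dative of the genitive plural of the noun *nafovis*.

*nafovis* — last vowel /i/ (a front vowel) → -i → *nafovisi*.
Since the last vowel of the plural form *nafovisi* is /i/ (an unrounded vowel), it takes -ev, giving *nafovisiev*.
The final sound of the genitive form *nafovisiev* is /v/, which is a consonant, so the dative suffix is -ur, giving *nafovisievur*.

nafovisievur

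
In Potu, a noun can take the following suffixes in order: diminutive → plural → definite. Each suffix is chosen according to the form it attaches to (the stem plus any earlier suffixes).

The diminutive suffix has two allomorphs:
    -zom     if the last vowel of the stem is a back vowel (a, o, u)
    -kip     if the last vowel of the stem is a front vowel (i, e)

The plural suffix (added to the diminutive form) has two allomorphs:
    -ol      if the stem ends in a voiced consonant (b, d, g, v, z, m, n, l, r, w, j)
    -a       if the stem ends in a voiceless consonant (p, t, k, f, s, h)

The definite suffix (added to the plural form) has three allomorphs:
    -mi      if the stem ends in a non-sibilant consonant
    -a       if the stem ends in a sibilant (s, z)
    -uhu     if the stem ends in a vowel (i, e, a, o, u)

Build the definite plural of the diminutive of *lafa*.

lafazomolmi

The last vowel of *lafa* is /a/, which is a back vowel, so the diminutive suffix is -zom, giving *lafazom*.
The diminutive form *lafazom* — final consonant /m/ (voiced) → -ol → *lafazomol*.
The plural form *lafazomol*: final sound = /l/, a non-sibilant consonant → -mi → *lafazomolmi*.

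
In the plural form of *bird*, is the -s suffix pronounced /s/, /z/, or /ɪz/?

/z/

The stem *bird* ends in a voiced non-sibilant sound.
The plural suffix surfaces as /ɪz/ after sibilants, /s/ after other voiceless consonants, and /z/ after other voiced sounds.
So the plural -s on *bird* is pronounced /z/.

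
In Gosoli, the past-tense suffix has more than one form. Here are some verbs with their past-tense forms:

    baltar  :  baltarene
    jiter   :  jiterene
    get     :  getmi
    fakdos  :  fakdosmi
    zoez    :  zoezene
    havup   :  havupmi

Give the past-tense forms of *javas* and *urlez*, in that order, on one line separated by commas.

javasmi, urlezene

The suffix is conditioned by the final consonant: -mi when the stem ends in a voiceless consonant (*get*, *fakdos*, *havup*); -ene when the stem ends in a voiced consonant (*baltar*, *jiter*, *zoez*).
The final consonant of *javas* is /s/, which is voiceless, so the suffix is -mi, giving *javasmi*.
*urlez*: final consonant = /z/, voiced → -ene → *urlezene*.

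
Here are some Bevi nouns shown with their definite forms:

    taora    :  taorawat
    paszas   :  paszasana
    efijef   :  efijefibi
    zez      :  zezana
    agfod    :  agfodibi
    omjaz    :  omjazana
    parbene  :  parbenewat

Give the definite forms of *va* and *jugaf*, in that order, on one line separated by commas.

The pattern is sibilance of the final sound: -ana when the stem ends in a sibilant (*paszas*, *zez*, *omjaz*); -ibi when the stem ends in a non-sibilant consonant (*efijef*, *agfod*); -wat when the stem ends in a vowel (*taora*, *parbene*).
The final sound of *va* is /a/, which is a vowel, so the suffix is -wat, giving *vawat*.
*jugaf* — final sound /f/ (a non-sibilant consonant) → -ibi → *jugafibi*.

vawat, jugafibi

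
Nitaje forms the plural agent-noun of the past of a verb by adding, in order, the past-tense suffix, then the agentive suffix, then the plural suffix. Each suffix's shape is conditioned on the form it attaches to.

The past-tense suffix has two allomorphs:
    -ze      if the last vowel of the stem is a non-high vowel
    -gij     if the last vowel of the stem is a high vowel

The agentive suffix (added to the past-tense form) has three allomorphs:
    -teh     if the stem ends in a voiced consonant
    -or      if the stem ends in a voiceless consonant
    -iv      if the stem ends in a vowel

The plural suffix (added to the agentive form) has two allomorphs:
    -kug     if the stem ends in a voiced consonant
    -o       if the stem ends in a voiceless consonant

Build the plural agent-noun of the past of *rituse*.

ritusezeivkug

Since the last vowel of *rituse* is /e/ (a non-high vowel), it takes -ze, giving *rituseze*.
The final sound of the past-tense form *rituseze* is /e/, which is a vowel, so the agentive suffix is -iv, giving *ritusezeiv*.
The agentive form *ritusezeiv* — final consonant /v/ (voiced) → -kug → *ritusezeivkug*.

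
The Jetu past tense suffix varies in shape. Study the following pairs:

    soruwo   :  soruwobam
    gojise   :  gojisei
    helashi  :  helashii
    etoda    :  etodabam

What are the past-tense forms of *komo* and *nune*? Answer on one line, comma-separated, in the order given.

komobam, nunei

The suffix is conditioned by the last vowel: -i when the last vowel of the stem is a front vowel (*gojise*, *helashi*); -bam when the last vowel of the stem is a back vowel (*soruwo*, *etoda*).
The last vowel of *komo* is /o/, which is a back vowel, so the suffix is -bam, giving *komobam*.
*nune*: last vowel = /e/, a front vowel → -i → *nunei*.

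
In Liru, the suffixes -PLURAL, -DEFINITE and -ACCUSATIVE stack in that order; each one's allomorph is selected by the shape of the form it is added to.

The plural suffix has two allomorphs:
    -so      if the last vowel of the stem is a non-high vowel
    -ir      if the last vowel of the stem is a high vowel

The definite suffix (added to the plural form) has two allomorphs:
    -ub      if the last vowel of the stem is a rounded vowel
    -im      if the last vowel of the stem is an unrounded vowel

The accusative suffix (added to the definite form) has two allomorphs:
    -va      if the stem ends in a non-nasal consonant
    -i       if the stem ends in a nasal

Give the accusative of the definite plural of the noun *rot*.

Since the last vowel of *rot* is /o/ (a non-high vowel), it takes -so, giving *rotso*.
The last vowel of the plural form *rotso* is /o/, which is a rounded vowel, so the definite suffix is -ub, giving *rotsoub*.
The definite form *rotsoub*: final consonant = /b/, non-nasal → -va → *rotsoubva*.

rotsoubva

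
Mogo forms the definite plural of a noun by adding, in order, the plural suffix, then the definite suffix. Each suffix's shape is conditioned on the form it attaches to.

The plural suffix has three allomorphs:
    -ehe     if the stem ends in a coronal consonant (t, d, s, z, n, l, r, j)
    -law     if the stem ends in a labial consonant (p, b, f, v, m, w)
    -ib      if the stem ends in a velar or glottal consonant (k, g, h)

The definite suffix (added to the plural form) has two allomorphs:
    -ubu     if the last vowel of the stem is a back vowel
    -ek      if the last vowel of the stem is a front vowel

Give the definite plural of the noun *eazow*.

*eazow*: final consonant = /w/, labial → -law → *eazowlaw*.
The plural form *eazowlaw*: last vowel = /a/, a back vowel → -ubu → *eazowlawubu*.

eazowlawubu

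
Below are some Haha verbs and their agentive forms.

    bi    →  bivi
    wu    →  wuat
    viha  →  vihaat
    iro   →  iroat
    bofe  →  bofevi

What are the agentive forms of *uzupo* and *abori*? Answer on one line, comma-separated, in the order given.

uzupoat, aborivi

The alternation tracks the last vowel of the stem — -vi when the last vowel of the stem is a front vowel (*bi*, *bofe*); -at when the last vowel of the stem is a back vowel (*wu*, *viha*, *iro*).
*uzupo*: last vowel = /o/, a back vowel → -at → *uzupoat*.
*abori* — last vowel /i/ (a front vowel) → -vi → *aborivi*.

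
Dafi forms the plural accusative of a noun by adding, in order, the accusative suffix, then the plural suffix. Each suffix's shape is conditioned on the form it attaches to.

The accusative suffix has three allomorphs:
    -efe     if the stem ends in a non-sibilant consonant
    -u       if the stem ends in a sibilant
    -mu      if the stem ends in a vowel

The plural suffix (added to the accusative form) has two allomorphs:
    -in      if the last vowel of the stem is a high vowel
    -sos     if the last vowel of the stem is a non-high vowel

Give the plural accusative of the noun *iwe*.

iwemuin

The final sound of *iwe* is /e/, which is a vowel, so the accusative suffix is -mu, giving *iwemu*.
The accusative form *iwemu* — last vowel /u/ (a high vowel) → -in → *iwemuin*.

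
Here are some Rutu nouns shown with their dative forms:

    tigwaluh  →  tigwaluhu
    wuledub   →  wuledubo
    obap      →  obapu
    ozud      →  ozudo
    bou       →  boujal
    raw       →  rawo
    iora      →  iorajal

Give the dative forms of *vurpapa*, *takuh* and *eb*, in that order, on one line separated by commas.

vurpapajal, takuhu, ebo

Looking at the final sound of each stem: -u when the stem ends in a voiceless consonant (*tigwaluh*, *obap*); -o when the stem ends in a voiced consonant (*wuledub*, *ozud*, *raw*); -jal when the stem ends in a vowel (*bou*, *iora*).
The final sound of *vurpapa* is /a/, which is a vowel, so the suffix is -jal, giving *vurpapajal*.
The final sound of *takuh* is /h/, which is a voiceless consonant, so the suffix is -u, giving *takuhu*.
The final sound of *eb* is /b/, which is a voiced consonant, so the suffix is -o, giving *ebo*.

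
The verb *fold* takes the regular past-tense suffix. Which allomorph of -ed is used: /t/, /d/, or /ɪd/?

The stem *fold* ends in /t/ or /d/.
The -ed suffix is realized as /ɪd/ after /t, d/; as /t/ after other voiceless consonants; and as /d/ after other voiced sounds.
So -ed on *fold* is pronounced /ɪd/.

/ɪd/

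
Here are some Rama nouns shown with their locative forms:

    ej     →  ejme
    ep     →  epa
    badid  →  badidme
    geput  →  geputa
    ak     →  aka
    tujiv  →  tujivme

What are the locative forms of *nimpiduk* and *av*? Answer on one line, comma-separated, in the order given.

The suffix is conditioned by the final consonant: -a when the stem ends in a voiceless consonant (*ep*, *geput*, *ak*); -me when the stem ends in a voiced consonant (*ej*, *badid*, *tujiv*).
*nimpiduk*: final consonant = /k/, voiceless → -a → *nimpiduka*.
*av*: final consonant = /v/, voiced → -me → *avme*.

nimpiduka, avme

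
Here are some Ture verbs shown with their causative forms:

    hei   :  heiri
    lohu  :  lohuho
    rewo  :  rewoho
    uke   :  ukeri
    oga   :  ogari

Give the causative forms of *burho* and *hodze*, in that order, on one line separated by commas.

Looking at the last vowel of each stem: -ho when the last vowel of the stem is a rounded vowel (*lohu*, *rewo*); -ri when the last vowel of the stem is an unrounded vowel (*hei*, *uke*, *oga*).
*burho* — last vowel /o/ (a rounded vowel) → -ho → *burhoho*.
*hodze*: last vowel = /e/, an unrounded vowel → -ri → *hodzeri*.

burhoho, hodzeri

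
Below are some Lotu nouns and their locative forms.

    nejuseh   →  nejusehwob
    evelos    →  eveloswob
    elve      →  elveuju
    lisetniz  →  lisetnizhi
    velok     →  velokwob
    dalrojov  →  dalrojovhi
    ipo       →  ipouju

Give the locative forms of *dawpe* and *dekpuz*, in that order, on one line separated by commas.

dawpeuju, dekpuzhi

Looking at the final sound of each stem: -wob when the stem ends in a voiceless consonant (*nejuseh*, *evelos*, *velok*); -hi when the stem ends in a voiced consonant (*lisetniz*, *dalrojov*); -uju when the stem ends in a vowel (*elve*, *ipo*).
Since the final sound of *dawpe* is /e/ (a vowel), it takes -uju, giving *dawpeuju*.
Since the final sound of *dekpuz* is /z/ (a voiced consonant), it takes -hi, giving *dekpuzhi*.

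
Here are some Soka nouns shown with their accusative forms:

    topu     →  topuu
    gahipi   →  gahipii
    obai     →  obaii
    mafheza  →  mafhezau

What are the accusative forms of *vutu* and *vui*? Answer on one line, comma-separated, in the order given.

Looking at the last vowel of each stem: -i when the last vowel of the stem is a front vowel (*gahipi*, *obai*); -u when the last vowel of the stem is a back vowel (*topu*, *mafheza*).
The last vowel of *vutu* is /u/, which is a back vowel, so the suffix is -u, giving *vutuu*.
*vui*: last vowel = /i/, a front vowel → -i → *vuii*.

vutuu, vuii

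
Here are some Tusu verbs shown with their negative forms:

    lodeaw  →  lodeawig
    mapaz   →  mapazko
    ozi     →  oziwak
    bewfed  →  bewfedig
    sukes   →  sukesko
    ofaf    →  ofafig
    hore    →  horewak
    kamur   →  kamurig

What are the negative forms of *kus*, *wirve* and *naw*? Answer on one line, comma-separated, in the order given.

kusko, wirvewak, nawig

The alternation tracks the final sound of the stem — -ko when the stem ends in a sibilant (*mapaz*, *sukes*); -ig when the stem ends in a non-sibilant consonant (*lodeaw*, *bewfed*, *ofaf*, *kamur*); -wak when the stem ends in a vowel (*ozi*, *hore*).
Since the final sound of *kus* is /s/ (a sibilant), it takes -ko, giving *kusko*.
The final sound of *wirve* is /e/, which is a vowel, so the suffix is -wak, giving *wirvewak*.
The final sound of *naw* is /w/, which is a non-sibilant consonant, so the suffix is -ig, giving *nawig*.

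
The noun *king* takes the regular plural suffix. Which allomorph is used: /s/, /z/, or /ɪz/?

/z/

The stem *king* ends in a voiced non-sibilant sound.
The plural suffix surfaces as /ɪz/ after sibilants, /s/ after other voiceless consonants, and /z/ after other voiced sounds.
So the plural -s on *king* is pronounced /z/.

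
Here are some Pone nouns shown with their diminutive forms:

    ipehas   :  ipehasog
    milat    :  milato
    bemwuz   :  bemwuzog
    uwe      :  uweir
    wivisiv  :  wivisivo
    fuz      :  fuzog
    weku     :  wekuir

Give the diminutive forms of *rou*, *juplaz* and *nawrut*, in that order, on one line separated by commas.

Looking at the final sound of each stem: -og when the stem ends in a sibilant (*ipehas*, *bemwuz*, *fuz*); -o when the stem ends in a non-sibilant consonant (*milat*, *wivisiv*); -ir when the stem ends in a vowel (*uwe*, *weku*).
*rou*: final sound = /u/, a vowel → -ir → *rouir*.
The final sound of *juplaz* is /z/, which is a sibilant, so the suffix is -og, giving *juplazog*.
Since the final sound of *nawrut* is /t/ (a non-sibilant consonant), it takes -o, giving *nawruto*.

rouir, juplazog, nawruto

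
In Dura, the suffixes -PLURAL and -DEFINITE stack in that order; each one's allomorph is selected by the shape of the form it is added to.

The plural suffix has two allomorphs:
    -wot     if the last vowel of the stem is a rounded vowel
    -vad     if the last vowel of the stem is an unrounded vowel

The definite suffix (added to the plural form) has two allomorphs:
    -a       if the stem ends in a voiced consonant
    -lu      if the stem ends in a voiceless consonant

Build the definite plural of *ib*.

*ib*: last vowel = /i/, an unrounded vowel → -vad → *ibvad*.
Since the final consonant of the plural form *ibvad* is /d/ (voiced), it takes -a, giving *ibvada*.

ibvada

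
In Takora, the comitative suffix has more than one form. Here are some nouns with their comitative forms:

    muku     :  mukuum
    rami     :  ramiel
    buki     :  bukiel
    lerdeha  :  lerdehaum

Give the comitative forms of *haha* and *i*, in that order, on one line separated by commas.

The alternation tracks the last vowel of the stem — -el when the last vowel of the stem is a front vowel (*rami*, *buki*); -um when the last vowel of the stem is a back vowel (*muku*, *lerdeha*).
*haha* — last vowel /a/ (a back vowel) → -um → *hahaum*.
The last vowel of *i* is /i/, which is a front vowel, so the suffix is -el, giving *iel*.

hahaum, iel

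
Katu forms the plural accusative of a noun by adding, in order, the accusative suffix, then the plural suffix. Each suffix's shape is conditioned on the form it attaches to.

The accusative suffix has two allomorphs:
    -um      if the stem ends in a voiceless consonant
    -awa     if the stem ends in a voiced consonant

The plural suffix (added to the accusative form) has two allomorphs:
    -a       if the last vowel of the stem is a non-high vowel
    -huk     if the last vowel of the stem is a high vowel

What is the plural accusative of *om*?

The final consonant of *om* is /m/, which is voiced, so the accusative suffix is -awa, giving *omawa*.
The accusative form *omawa* — last vowel /a/ (a non-high vowel) → -a → *omawaa*.

omawaa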